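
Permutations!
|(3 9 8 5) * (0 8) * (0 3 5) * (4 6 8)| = 4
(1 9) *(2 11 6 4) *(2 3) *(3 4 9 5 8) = (1 5 8 3 2 11 6 9) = [0, 5, 11, 2, 4, 8, 9, 7, 3, 1, 10, 6]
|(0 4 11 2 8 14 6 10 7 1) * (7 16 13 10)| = 9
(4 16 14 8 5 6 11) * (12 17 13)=(4 16 14 8 5 6 11)(12 17 13)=[0, 1, 2, 3, 16, 6, 11, 7, 5, 9, 10, 4, 17, 12, 8, 15, 14, 13]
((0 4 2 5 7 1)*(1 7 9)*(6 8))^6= ((0 4 2 5 9 1)(6 8))^6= (9)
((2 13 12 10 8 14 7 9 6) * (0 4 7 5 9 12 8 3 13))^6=(0 13 2 3 6 10 9 12 5 7 14 4 8)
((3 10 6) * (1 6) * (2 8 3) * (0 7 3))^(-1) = ((0 7 3 10 1 6 2 8))^(-1) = (0 8 2 6 1 10 3 7)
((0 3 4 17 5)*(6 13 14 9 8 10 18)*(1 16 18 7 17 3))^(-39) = (18)(3 4)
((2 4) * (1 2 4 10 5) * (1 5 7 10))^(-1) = ((1 2)(7 10))^(-1) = (1 2)(7 10)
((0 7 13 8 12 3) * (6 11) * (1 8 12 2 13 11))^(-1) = (0 3 12 13 2 8 1 6 11 7)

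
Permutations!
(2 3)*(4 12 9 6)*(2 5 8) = [0, 1, 3, 5, 12, 8, 4, 7, 2, 6, 10, 11, 9] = (2 3 5 8)(4 12 9 6)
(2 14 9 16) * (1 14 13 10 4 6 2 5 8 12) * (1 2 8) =(1 14 9 16 5)(2 13 10 4 6 8 12) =[0, 14, 13, 3, 6, 1, 8, 7, 12, 16, 4, 11, 2, 10, 9, 15, 5]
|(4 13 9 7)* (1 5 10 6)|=|(1 5 10 6)(4 13 9 7)|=4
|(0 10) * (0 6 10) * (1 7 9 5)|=|(1 7 9 5)(6 10)|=4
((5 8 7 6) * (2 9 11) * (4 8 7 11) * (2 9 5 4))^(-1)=(2 9 11 8 4 6 7 5)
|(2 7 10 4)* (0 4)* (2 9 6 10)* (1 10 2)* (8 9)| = |(0 4 8 9 6 2 7 1 10)| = 9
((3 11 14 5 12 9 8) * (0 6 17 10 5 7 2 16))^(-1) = (0 16 2 7 14 11 3 8 9 12 5 10 17 6)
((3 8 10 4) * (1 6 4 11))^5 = ((1 6 4 3 8 10 11))^5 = (1 10 3 6 11 8 4)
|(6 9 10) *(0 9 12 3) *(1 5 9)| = 8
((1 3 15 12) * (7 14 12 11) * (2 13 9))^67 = (1 7 3 14 15 12 11)(2 13 9)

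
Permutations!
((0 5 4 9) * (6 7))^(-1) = ((0 5 4 9)(6 7))^(-1) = (0 9 4 5)(6 7)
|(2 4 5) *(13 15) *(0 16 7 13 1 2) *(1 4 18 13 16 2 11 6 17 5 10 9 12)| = 14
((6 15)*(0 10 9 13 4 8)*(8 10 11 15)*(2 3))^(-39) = (0 11 15 6 8)(2 3)(4 10 9 13)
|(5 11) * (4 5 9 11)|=|(4 5)(9 11)|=2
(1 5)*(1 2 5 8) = [0, 8, 5, 3, 4, 2, 6, 7, 1] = (1 8)(2 5)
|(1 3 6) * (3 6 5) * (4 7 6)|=|(1 4 7 6)(3 5)|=4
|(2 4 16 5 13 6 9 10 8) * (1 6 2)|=5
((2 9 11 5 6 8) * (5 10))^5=(2 6 10 9 8 5 11)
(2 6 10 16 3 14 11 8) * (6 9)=(2 9 6 10 16 3 14 11 8)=[0, 1, 9, 14, 4, 5, 10, 7, 2, 6, 16, 8, 12, 13, 11, 15, 3]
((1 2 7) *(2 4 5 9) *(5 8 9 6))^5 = (1 7 2 9 8 4)(5 6)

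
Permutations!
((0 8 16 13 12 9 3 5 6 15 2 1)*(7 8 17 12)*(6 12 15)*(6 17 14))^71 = (0 14 6 17 15 2 1)(3 9 12 5)(7 13 16 8)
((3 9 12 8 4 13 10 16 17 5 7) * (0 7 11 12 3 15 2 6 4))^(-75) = (0 17 6 8 16 2 12 10 15 11 13 7 5 4)(3 9)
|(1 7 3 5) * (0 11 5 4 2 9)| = |(0 11 5 1 7 3 4 2 9)| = 9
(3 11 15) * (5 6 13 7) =(3 11 15)(5 6 13 7) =[0, 1, 2, 11, 4, 6, 13, 5, 8, 9, 10, 15, 12, 7, 14, 3]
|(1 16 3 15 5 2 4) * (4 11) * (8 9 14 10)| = |(1 16 3 15 5 2 11 4)(8 9 14 10)| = 8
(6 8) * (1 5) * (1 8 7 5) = (5 8 6 7) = [0, 1, 2, 3, 4, 8, 7, 5, 6]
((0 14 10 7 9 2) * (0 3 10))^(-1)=(0 14)(2 9 7 10 3)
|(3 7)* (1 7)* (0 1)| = 4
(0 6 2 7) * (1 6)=(0 1 6 2 7)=[1, 6, 7, 3, 4, 5, 2, 0]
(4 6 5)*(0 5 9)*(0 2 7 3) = (0 5 4 6 9 2 7 3) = [5, 1, 7, 0, 6, 4, 9, 3, 8, 2]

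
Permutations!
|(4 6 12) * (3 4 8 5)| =6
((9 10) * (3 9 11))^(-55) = ((3 9 10 11))^(-55) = (3 9 10 11)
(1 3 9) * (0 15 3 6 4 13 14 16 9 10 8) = [15, 6, 2, 10, 13, 5, 4, 7, 0, 1, 8, 11, 12, 14, 16, 3, 9] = (0 15 3 10 8)(1 6 4 13 14 16 9)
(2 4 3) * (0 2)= (0 2 4 3)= [2, 1, 4, 0, 3]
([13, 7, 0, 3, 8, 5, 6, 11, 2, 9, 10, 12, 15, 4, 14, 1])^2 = [4, 11, 13, 3, 2, 5, 6, 12, 0, 9, 10, 15, 1, 8, 14, 7]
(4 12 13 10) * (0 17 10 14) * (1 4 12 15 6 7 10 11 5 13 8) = (0 17 11 5 13 14)(1 4 15 6 7 10 12 8) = [17, 4, 2, 3, 15, 13, 7, 10, 1, 9, 12, 5, 8, 14, 0, 6, 16, 11]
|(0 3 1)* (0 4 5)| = 5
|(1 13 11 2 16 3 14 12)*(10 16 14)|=|(1 13 11 2 14 12)(3 10 16)|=6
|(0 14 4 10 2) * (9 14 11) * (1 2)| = 8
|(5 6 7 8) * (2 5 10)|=6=|(2 5 6 7 8 10)|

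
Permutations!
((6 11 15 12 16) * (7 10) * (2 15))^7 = (2 15 12 16 6 11)(7 10)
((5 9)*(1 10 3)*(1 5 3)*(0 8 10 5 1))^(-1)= ((0 8 10)(1 5 9 3))^(-1)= (0 10 8)(1 3 9 5)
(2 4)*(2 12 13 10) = (2 4 12 13 10) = [0, 1, 4, 3, 12, 5, 6, 7, 8, 9, 2, 11, 13, 10]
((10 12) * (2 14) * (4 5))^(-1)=(2 14)(4 5)(10 12)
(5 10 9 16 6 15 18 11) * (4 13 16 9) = (4 13 16 6 15 18 11 5 10) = [0, 1, 2, 3, 13, 10, 15, 7, 8, 9, 4, 5, 12, 16, 14, 18, 6, 17, 11]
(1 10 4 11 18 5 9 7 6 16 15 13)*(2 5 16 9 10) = [0, 2, 5, 3, 11, 10, 9, 6, 8, 7, 4, 18, 12, 1, 14, 13, 15, 17, 16] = (1 2 5 10 4 11 18 16 15 13)(6 9 7)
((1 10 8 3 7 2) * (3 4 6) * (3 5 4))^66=(10)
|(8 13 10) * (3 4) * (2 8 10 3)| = 5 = |(2 8 13 3 4)|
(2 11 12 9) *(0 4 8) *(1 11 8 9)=(0 4 9 2 8)(1 11 12)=[4, 11, 8, 3, 9, 5, 6, 7, 0, 2, 10, 12, 1]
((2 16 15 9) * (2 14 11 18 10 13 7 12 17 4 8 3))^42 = (2 4 7 18 9)(3 17 13 11 15)(8 12 10 14 16)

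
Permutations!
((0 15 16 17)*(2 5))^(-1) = ((0 15 16 17)(2 5))^(-1) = (0 17 16 15)(2 5)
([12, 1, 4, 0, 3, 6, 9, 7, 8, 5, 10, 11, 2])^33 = [4, 1, 0, 2, 12, 5, 6, 7, 8, 9, 10, 11, 3]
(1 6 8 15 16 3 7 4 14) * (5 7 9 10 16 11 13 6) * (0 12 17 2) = (0 12 17 2)(1 5 7 4 14)(3 9 10 16)(6 8 15 11 13) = [12, 5, 0, 9, 14, 7, 8, 4, 15, 10, 16, 13, 17, 6, 1, 11, 3, 2]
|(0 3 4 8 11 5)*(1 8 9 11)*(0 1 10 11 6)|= 5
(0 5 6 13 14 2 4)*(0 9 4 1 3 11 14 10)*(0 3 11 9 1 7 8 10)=[5, 11, 7, 9, 1, 6, 13, 8, 10, 4, 3, 14, 12, 0, 2]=(0 5 6 13)(1 11 14 2 7 8 10 3 9 4)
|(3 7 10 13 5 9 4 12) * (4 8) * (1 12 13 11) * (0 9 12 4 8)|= 18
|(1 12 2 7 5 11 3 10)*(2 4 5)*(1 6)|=|(1 12 4 5 11 3 10 6)(2 7)|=8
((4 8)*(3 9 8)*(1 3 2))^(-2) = ((1 3 9 8 4 2))^(-2) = (1 4 9)(2 8 3)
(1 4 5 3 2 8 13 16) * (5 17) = [0, 4, 8, 2, 17, 3, 6, 7, 13, 9, 10, 11, 12, 16, 14, 15, 1, 5] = (1 4 17 5 3 2 8 13 16)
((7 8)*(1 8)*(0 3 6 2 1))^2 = ((0 3 6 2 1 8 7))^2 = (0 6 1 7 3 2 8)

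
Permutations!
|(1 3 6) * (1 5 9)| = |(1 3 6 5 9)| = 5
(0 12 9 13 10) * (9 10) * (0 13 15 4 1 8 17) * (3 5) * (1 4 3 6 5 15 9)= [12, 8, 2, 15, 4, 6, 5, 7, 17, 9, 13, 11, 10, 1, 14, 3, 16, 0]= (0 12 10 13 1 8 17)(3 15)(5 6)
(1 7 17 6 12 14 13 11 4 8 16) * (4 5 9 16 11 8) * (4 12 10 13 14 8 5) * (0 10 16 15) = [10, 7, 2, 3, 12, 9, 16, 17, 11, 15, 13, 4, 8, 5, 14, 0, 1, 6] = (0 10 13 5 9 15)(1 7 17 6 16)(4 12 8 11)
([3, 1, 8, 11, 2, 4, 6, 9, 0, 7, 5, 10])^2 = (0 11 5 2)(3 10 4 8)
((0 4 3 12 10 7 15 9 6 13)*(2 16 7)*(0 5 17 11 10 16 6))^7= ((0 4 3 12 16 7 15 9)(2 6 13 5 17 11 10))^7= (17)(0 9 15 7 16 12 3 4)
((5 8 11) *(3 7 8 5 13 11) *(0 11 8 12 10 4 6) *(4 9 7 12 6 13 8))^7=(0 7 10 3 11 6 9 12 8)(4 13)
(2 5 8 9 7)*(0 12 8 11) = (0 12 8 9 7 2 5 11) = [12, 1, 5, 3, 4, 11, 6, 2, 9, 7, 10, 0, 8]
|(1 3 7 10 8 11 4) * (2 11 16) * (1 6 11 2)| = 6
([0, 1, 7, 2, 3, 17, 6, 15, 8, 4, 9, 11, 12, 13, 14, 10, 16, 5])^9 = [0, 1, 15, 7, 2, 17, 6, 10, 8, 3, 4, 11, 12, 13, 14, 9, 16, 5]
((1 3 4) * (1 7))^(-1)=((1 3 4 7))^(-1)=(1 7 4 3)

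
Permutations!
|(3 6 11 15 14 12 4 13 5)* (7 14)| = 10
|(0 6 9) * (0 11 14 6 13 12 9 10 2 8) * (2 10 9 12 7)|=|(0 13 7 2 8)(6 9 11 14)|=20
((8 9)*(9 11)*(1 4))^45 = (11)(1 4)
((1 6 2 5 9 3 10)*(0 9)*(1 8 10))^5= (0 2 1 9 5 6 3)(8 10)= ((0 9 3 1 6 2 5)(8 10))^5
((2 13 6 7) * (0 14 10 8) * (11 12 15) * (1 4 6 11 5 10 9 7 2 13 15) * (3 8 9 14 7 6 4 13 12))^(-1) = ((0 7 12 1 13 11 3 8)(2 15 5 10 9 6))^(-1) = (0 8 3 11 13 1 12 7)(2 6 9 10 5 15)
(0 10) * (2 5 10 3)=(0 3 2 5 10)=[3, 1, 5, 2, 4, 10, 6, 7, 8, 9, 0]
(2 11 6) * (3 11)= (2 3 11 6)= [0, 1, 3, 11, 4, 5, 2, 7, 8, 9, 10, 6]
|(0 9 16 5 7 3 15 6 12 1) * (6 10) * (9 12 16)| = 21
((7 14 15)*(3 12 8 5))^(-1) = (3 5 8 12)(7 15 14)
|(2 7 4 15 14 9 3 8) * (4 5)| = |(2 7 5 4 15 14 9 3 8)| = 9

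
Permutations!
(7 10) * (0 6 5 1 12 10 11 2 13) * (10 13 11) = (0 6 5 1 12 13)(2 11)(7 10) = [6, 12, 11, 3, 4, 1, 5, 10, 8, 9, 7, 2, 13, 0]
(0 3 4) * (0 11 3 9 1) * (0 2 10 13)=(0 9 1 2 10 13)(3 4 11)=[9, 2, 10, 4, 11, 5, 6, 7, 8, 1, 13, 3, 12, 0]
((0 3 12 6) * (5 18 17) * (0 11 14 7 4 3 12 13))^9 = ((0 12 6 11 14 7 4 3 13)(5 18 17))^9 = (18)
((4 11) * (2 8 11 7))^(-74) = ((2 8 11 4 7))^(-74) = (2 8 11 4 7)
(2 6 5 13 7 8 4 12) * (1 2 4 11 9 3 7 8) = (1 2 6 5 13 8 11 9 3 7)(4 12) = [0, 2, 6, 7, 12, 13, 5, 1, 11, 3, 10, 9, 4, 8]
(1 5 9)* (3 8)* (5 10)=(1 10 5 9)(3 8)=[0, 10, 2, 8, 4, 9, 6, 7, 3, 1, 5]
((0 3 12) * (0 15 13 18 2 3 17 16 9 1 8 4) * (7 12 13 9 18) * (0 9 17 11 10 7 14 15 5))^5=(0 5 12 7 10 11)(1 8 4 9)(2 17 13 18 15 3 16 14)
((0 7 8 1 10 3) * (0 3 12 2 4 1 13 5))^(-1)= ((0 7 8 13 5)(1 10 12 2 4))^(-1)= (0 5 13 8 7)(1 4 2 12 10)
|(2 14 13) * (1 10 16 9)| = |(1 10 16 9)(2 14 13)| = 12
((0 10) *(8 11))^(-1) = (0 10)(8 11)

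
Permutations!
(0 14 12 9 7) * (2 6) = [14, 1, 6, 3, 4, 5, 2, 0, 8, 7, 10, 11, 9, 13, 12] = (0 14 12 9 7)(2 6)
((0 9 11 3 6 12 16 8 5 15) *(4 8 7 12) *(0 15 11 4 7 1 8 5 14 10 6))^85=(0 9 4 5 11 3)(1 7 14 16 6 8 12 10)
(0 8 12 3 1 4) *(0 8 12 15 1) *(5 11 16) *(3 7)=[12, 4, 2, 0, 8, 11, 6, 3, 15, 9, 10, 16, 7, 13, 14, 1, 5]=(0 12 7 3)(1 4 8 15)(5 11 16)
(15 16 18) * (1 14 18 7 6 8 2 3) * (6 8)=(1 14 18 15 16 7 8 2 3)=[0, 14, 3, 1, 4, 5, 6, 8, 2, 9, 10, 11, 12, 13, 18, 16, 7, 17, 15]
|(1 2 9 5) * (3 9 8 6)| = |(1 2 8 6 3 9 5)| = 7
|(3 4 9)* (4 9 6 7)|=6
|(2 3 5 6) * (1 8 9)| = 12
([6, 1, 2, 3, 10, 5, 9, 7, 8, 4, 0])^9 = [10, 1, 2, 3, 9, 5, 0, 7, 8, 6, 4]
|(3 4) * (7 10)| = 2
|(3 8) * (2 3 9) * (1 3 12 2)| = 4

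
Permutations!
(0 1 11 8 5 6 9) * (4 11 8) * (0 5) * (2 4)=[1, 8, 4, 3, 11, 6, 9, 7, 0, 5, 10, 2]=(0 1 8)(2 4 11)(5 6 9)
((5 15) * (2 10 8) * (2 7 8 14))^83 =((2 10 14)(5 15)(7 8))^83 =(2 14 10)(5 15)(7 8)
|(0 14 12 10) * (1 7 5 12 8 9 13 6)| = 11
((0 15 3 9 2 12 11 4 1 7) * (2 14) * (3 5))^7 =((0 15 5 3 9 14 2 12 11 4 1 7))^7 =(0 12 5 4 9 7 2 15 11 3 1 14)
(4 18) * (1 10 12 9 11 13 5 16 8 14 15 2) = (1 10 12 9 11 13 5 16 8 14 15 2)(4 18) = [0, 10, 1, 3, 18, 16, 6, 7, 14, 11, 12, 13, 9, 5, 15, 2, 8, 17, 4]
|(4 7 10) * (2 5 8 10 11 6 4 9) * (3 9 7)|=10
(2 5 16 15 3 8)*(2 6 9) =(2 5 16 15 3 8 6 9) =[0, 1, 5, 8, 4, 16, 9, 7, 6, 2, 10, 11, 12, 13, 14, 3, 15]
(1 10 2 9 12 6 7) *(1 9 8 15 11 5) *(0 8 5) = (0 8 15 11)(1 10 2 5)(6 7 9 12) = [8, 10, 5, 3, 4, 1, 7, 9, 15, 12, 2, 0, 6, 13, 14, 11]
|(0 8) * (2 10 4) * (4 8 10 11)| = |(0 10 8)(2 11 4)| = 3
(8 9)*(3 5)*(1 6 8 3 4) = (1 6 8 9 3 5 4) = [0, 6, 2, 5, 1, 4, 8, 7, 9, 3]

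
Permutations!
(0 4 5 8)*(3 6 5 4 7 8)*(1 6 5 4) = (0 7 8)(1 6 4)(3 5) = [7, 6, 2, 5, 1, 3, 4, 8, 0]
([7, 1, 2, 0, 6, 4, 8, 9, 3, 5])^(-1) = [3, 1, 2, 8, 5, 9, 4, 0, 6, 7]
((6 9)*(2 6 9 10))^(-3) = ((2 6 10))^(-3) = (10)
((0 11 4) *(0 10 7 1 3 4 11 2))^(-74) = (11)(1 3 4 10 7)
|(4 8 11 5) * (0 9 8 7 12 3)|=9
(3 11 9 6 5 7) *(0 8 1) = (0 8 1)(3 11 9 6 5 7) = [8, 0, 2, 11, 4, 7, 5, 3, 1, 6, 10, 9]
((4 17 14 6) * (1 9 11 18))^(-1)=(1 18 11 9)(4 6 14 17)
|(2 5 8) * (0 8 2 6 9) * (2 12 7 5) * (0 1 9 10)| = |(0 8 6 10)(1 9)(5 12 7)| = 12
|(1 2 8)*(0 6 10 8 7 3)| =8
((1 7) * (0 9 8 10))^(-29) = ((0 9 8 10)(1 7))^(-29) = (0 10 8 9)(1 7)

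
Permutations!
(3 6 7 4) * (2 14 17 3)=(2 14 17 3 6 7 4)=[0, 1, 14, 6, 2, 5, 7, 4, 8, 9, 10, 11, 12, 13, 17, 15, 16, 3]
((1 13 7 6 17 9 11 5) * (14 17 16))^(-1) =((1 13 7 6 16 14 17 9 11 5))^(-1) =(1 5 11 9 17 14 16 6 7 13)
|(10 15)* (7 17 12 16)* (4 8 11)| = 12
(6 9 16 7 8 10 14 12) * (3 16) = (3 16 7 8 10 14 12 6 9) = [0, 1, 2, 16, 4, 5, 9, 8, 10, 3, 14, 11, 6, 13, 12, 15, 7]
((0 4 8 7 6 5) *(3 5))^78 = ((0 4 8 7 6 3 5))^78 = (0 4 8 7 6 3 5)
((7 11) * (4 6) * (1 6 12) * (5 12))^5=(12)(7 11)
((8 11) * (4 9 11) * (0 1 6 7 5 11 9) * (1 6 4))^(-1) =(0 4 1 8 11 5 7 6)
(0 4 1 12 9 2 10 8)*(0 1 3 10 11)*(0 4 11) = (0 11 4 3 10 8 1 12 9 2) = [11, 12, 0, 10, 3, 5, 6, 7, 1, 2, 8, 4, 9]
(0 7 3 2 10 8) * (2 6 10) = [7, 1, 2, 6, 4, 5, 10, 3, 0, 9, 8] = (0 7 3 6 10 8)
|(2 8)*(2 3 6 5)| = 5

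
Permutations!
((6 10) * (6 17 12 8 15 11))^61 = ((6 10 17 12 8 15 11))^61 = (6 15 12 10 11 8 17)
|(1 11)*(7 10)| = |(1 11)(7 10)| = 2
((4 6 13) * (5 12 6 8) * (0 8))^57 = (0 8 5 12 6 13 4)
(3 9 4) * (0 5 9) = (0 5 9 4 3) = [5, 1, 2, 0, 3, 9, 6, 7, 8, 4]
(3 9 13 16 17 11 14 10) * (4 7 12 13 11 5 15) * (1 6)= (1 6)(3 9 11 14 10)(4 7 12 13 16 17 5 15)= [0, 6, 2, 9, 7, 15, 1, 12, 8, 11, 3, 14, 13, 16, 10, 4, 17, 5]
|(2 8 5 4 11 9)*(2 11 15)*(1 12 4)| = 14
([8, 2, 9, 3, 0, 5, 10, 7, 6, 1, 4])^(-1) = [4, 9, 1, 3, 10, 5, 8, 7, 0, 2, 6]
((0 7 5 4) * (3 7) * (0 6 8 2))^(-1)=((0 3 7 5 4 6 8 2))^(-1)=(0 2 8 6 4 5 7 3)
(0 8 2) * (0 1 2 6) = (0 8 6)(1 2) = [8, 2, 1, 3, 4, 5, 0, 7, 6]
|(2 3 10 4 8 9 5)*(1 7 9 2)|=|(1 7 9 5)(2 3 10 4 8)|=20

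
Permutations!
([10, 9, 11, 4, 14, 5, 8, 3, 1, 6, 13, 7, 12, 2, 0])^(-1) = (0 14 4 3 7 11 2 13 10)(1 8 6 9)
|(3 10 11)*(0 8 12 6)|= 12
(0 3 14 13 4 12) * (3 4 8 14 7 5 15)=(0 4 12)(3 7 5 15)(8 14 13)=[4, 1, 2, 7, 12, 15, 6, 5, 14, 9, 10, 11, 0, 8, 13, 3]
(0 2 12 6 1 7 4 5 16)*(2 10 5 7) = (0 10 5 16)(1 2 12 6)(4 7) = [10, 2, 12, 3, 7, 16, 1, 4, 8, 9, 5, 11, 6, 13, 14, 15, 0]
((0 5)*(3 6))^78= (6)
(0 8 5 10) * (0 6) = (0 8 5 10 6) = [8, 1, 2, 3, 4, 10, 0, 7, 5, 9, 6]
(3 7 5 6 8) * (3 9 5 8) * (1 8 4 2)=(1 8 9 5 6 3 7 4 2)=[0, 8, 1, 7, 2, 6, 3, 4, 9, 5]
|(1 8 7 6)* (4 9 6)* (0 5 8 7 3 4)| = 9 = |(0 5 8 3 4 9 6 1 7)|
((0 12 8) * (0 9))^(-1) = (0 9 8 12)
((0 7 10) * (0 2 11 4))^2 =((0 7 10 2 11 4))^2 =(0 10 11)(2 4 7)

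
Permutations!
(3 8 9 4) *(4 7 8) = (3 4)(7 8 9) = [0, 1, 2, 4, 3, 5, 6, 8, 9, 7]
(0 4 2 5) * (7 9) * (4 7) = (0 7 9 4 2 5) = [7, 1, 5, 3, 2, 0, 6, 9, 8, 4]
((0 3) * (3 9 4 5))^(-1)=(0 3 5 4 9)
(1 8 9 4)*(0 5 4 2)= (0 5 4 1 8 9 2)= [5, 8, 0, 3, 1, 4, 6, 7, 9, 2]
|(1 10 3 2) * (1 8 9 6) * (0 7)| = |(0 7)(1 10 3 2 8 9 6)| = 14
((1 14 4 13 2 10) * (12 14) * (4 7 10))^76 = ((1 12 14 7 10)(2 4 13))^76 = (1 12 14 7 10)(2 4 13)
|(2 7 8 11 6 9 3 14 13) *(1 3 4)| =|(1 3 14 13 2 7 8 11 6 9 4)| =11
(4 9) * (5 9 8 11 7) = (4 8 11 7 5 9) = [0, 1, 2, 3, 8, 9, 6, 5, 11, 4, 10, 7]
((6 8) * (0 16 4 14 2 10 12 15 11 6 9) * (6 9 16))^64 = (0 4 12)(2 11 8)(6 14 15)(9 16 10)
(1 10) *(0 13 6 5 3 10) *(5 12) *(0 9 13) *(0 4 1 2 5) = [4, 9, 5, 10, 1, 3, 12, 7, 8, 13, 2, 11, 0, 6] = (0 4 1 9 13 6 12)(2 5 3 10)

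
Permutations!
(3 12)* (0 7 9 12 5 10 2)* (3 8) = [7, 1, 0, 5, 4, 10, 6, 9, 3, 12, 2, 11, 8] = (0 7 9 12 8 3 5 10 2)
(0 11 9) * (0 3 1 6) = (0 11 9 3 1 6) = [11, 6, 2, 1, 4, 5, 0, 7, 8, 3, 10, 9]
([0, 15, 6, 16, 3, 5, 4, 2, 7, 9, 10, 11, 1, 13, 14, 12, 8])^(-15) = (2 7 8 16 3 4 6)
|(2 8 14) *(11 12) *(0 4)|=6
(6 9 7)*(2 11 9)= (2 11 9 7 6)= [0, 1, 11, 3, 4, 5, 2, 6, 8, 7, 10, 9]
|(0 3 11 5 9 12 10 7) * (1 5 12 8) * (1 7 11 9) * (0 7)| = |(0 3 9 8)(1 5)(10 11 12)| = 12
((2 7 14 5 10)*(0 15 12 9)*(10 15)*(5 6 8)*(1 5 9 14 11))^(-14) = (0 9 8 6 14 12 15 5 1 11 7 2 10)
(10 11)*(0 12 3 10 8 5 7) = (0 12 3 10 11 8 5 7) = [12, 1, 2, 10, 4, 7, 6, 0, 5, 9, 11, 8, 3]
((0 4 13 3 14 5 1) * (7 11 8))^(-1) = ((0 4 13 3 14 5 1)(7 11 8))^(-1) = (0 1 5 14 3 13 4)(7 8 11)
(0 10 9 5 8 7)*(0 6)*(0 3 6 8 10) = (3 6)(5 10 9)(7 8) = [0, 1, 2, 6, 4, 10, 3, 8, 7, 5, 9]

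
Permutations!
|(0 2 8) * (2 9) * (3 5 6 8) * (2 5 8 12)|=|(0 9 5 6 12 2 3 8)|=8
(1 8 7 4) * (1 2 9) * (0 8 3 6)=(0 8 7 4 2 9 1 3 6)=[8, 3, 9, 6, 2, 5, 0, 4, 7, 1]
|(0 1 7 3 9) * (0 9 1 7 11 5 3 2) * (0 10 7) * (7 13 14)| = 20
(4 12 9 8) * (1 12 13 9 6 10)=[0, 12, 2, 3, 13, 5, 10, 7, 4, 8, 1, 11, 6, 9]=(1 12 6 10)(4 13 9 8)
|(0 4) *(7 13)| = 2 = |(0 4)(7 13)|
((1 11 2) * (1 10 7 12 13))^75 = (1 12 10 11 13 7 2)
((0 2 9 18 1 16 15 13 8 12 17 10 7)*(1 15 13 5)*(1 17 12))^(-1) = ((0 2 9 18 15 5 17 10 7)(1 16 13 8))^(-1) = (0 7 10 17 5 15 18 9 2)(1 8 13 16)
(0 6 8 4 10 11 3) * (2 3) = (0 6 8 4 10 11 2 3) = [6, 1, 3, 0, 10, 5, 8, 7, 4, 9, 11, 2]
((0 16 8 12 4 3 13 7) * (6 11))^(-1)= (0 7 13 3 4 12 8 16)(6 11)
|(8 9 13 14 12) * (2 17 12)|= |(2 17 12 8 9 13 14)|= 7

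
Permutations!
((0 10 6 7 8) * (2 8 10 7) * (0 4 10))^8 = (2 10 8 6 4)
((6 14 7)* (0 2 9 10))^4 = ((0 2 9 10)(6 14 7))^4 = (6 14 7)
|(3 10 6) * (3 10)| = 2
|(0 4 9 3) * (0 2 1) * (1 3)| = 4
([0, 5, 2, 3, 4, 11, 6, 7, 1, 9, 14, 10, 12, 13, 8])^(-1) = [0, 8, 2, 3, 4, 1, 6, 7, 14, 9, 11, 5, 12, 13, 10]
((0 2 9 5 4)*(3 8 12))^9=(12)(0 4 5 9 2)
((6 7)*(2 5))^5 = ((2 5)(6 7))^5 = (2 5)(6 7)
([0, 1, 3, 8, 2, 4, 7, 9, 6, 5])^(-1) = (2 4 5 9 7 6 8 3)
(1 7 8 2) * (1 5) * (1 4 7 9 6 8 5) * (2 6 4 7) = [0, 9, 1, 3, 2, 7, 8, 5, 6, 4] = (1 9 4 2)(5 7)(6 8)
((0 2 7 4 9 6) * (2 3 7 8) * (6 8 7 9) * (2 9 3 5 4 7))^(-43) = ((0 5 4 6)(8 9))^(-43) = (0 5 4 6)(8 9)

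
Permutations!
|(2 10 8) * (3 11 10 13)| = 6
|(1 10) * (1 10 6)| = 2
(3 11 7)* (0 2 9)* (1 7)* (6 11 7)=(0 2 9)(1 6 11)(3 7)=[2, 6, 9, 7, 4, 5, 11, 3, 8, 0, 10, 1]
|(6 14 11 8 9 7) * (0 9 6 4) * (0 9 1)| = 12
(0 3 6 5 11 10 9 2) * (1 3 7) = (0 7 1 3 6 5 11 10 9 2) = [7, 3, 0, 6, 4, 11, 5, 1, 8, 2, 9, 10]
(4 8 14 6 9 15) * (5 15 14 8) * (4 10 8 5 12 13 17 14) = (4 12 13 17 14 6 9)(5 15 10 8) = [0, 1, 2, 3, 12, 15, 9, 7, 5, 4, 8, 11, 13, 17, 6, 10, 16, 14]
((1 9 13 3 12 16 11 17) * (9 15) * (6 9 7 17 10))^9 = (1 15 7 17)(3 12 16 11 10 6 9 13)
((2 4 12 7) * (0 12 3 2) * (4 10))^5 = (0 7 12)(2 10 4 3)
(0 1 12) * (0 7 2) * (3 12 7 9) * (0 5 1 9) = (0 9 3 12)(1 7 2 5) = [9, 7, 5, 12, 4, 1, 6, 2, 8, 3, 10, 11, 0]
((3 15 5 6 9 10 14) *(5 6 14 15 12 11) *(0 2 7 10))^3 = ((0 2 7 10 15 6 9)(3 12 11 5 14))^3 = (0 10 9 7 6 2 15)(3 5 12 14 11)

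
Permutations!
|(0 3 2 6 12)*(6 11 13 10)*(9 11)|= 9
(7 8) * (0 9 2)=[9, 1, 0, 3, 4, 5, 6, 8, 7, 2]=(0 9 2)(7 8)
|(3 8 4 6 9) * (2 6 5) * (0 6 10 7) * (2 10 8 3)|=9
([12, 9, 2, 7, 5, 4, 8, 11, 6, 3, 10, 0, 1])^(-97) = [12, 9, 2, 7, 5, 4, 8, 11, 6, 3, 10, 0, 1]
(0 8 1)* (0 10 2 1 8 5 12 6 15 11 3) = (0 5 12 6 15 11 3)(1 10 2) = [5, 10, 1, 0, 4, 12, 15, 7, 8, 9, 2, 3, 6, 13, 14, 11]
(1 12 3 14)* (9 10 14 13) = (1 12 3 13 9 10 14) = [0, 12, 2, 13, 4, 5, 6, 7, 8, 10, 14, 11, 3, 9, 1]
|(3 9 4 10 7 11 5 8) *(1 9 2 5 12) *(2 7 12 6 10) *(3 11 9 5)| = 35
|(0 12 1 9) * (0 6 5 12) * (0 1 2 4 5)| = 4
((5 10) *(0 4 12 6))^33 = ((0 4 12 6)(5 10))^33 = (0 4 12 6)(5 10)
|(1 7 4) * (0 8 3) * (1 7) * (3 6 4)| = |(0 8 6 4 7 3)| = 6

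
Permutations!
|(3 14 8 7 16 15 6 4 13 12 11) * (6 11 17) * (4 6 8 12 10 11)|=|(3 14 12 17 8 7 16 15 4 13 10 11)|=12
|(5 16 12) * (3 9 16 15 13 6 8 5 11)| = 5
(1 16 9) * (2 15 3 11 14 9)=(1 16 2 15 3 11 14 9)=[0, 16, 15, 11, 4, 5, 6, 7, 8, 1, 10, 14, 12, 13, 9, 3, 2]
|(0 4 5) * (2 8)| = 6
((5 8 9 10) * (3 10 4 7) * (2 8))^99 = ((2 8 9 4 7 3 10 5))^99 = (2 4 10 8 7 5 9 3)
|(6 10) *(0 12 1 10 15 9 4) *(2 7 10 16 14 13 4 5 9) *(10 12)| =12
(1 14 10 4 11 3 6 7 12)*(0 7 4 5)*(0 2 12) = (0 7)(1 14 10 5 2 12)(3 6 4 11) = [7, 14, 12, 6, 11, 2, 4, 0, 8, 9, 5, 3, 1, 13, 10]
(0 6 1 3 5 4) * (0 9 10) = (0 6 1 3 5 4 9 10) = [6, 3, 2, 5, 9, 4, 1, 7, 8, 10, 0]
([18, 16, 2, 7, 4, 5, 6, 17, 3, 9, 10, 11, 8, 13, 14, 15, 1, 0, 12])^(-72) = [7, 1, 2, 12, 4, 5, 6, 8, 18, 9, 10, 11, 0, 13, 14, 15, 16, 3, 17]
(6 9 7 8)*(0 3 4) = [3, 1, 2, 4, 0, 5, 9, 8, 6, 7] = (0 3 4)(6 9 7 8)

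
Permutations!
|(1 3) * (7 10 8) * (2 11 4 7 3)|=|(1 2 11 4 7 10 8 3)|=8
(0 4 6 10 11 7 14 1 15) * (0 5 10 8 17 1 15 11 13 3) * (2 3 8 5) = (0 4 6 5 10 13 8 17 1 11 7 14 15 2 3) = [4, 11, 3, 0, 6, 10, 5, 14, 17, 9, 13, 7, 12, 8, 15, 2, 16, 1]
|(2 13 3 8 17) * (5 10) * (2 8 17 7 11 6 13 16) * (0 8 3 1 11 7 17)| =4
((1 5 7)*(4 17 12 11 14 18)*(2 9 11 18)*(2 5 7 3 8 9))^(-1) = (1 7)(3 5 14 11 9 8)(4 18 12 17)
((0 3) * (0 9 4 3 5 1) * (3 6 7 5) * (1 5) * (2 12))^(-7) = ((0 3 9 4 6 7 1)(2 12))^(-7) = (2 12)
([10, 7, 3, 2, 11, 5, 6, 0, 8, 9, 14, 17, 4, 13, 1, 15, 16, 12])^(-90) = (4 17)(11 12)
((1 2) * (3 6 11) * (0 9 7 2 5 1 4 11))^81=((0 9 7 2 4 11 3 6)(1 5))^81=(0 9 7 2 4 11 3 6)(1 5)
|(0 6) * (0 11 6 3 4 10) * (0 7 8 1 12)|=|(0 3 4 10 7 8 1 12)(6 11)|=8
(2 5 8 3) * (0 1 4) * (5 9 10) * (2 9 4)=[1, 2, 4, 9, 0, 8, 6, 7, 3, 10, 5]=(0 1 2 4)(3 9 10 5 8)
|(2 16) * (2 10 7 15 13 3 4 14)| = |(2 16 10 7 15 13 3 4 14)| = 9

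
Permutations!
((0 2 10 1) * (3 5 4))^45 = (0 2 10 1)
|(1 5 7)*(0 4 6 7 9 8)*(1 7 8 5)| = |(0 4 6 8)(5 9)| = 4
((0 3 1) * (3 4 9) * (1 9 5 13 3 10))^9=(0 4 5 13 3 9 10 1)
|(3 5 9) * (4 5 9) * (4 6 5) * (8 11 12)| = 6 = |(3 9)(5 6)(8 11 12)|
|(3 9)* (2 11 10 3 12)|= |(2 11 10 3 9 12)|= 6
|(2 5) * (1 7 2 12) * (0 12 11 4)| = 8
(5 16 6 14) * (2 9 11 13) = (2 9 11 13)(5 16 6 14) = [0, 1, 9, 3, 4, 16, 14, 7, 8, 11, 10, 13, 12, 2, 5, 15, 6]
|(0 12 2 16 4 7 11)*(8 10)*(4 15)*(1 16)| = 18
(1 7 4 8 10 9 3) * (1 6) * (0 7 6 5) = (0 7 4 8 10 9 3 5)(1 6) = [7, 6, 2, 5, 8, 0, 1, 4, 10, 3, 9]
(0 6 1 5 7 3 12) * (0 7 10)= (0 6 1 5 10)(3 12 7)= [6, 5, 2, 12, 4, 10, 1, 3, 8, 9, 0, 11, 7]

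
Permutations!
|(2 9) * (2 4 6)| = |(2 9 4 6)| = 4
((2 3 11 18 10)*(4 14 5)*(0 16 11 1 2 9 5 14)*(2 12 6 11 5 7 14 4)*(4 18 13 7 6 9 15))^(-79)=((0 16 5 2 3 1 12 9 6 11 13 7 14 18 10 15 4))^(-79)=(0 12 14 16 9 18 5 6 10 2 11 15 3 13 4 1 7)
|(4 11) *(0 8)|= 2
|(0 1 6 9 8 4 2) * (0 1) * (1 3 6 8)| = |(1 8 4 2 3 6 9)| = 7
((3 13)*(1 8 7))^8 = ((1 8 7)(3 13))^8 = (13)(1 7 8)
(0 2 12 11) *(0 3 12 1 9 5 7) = (0 2 1 9 5 7)(3 12 11) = [2, 9, 1, 12, 4, 7, 6, 0, 8, 5, 10, 3, 11]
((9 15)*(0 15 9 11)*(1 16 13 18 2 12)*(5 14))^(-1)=(0 11 15)(1 12 2 18 13 16)(5 14)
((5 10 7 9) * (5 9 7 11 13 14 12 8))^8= (5 10 11 13 14 12 8)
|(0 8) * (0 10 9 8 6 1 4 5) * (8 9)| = |(0 6 1 4 5)(8 10)| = 10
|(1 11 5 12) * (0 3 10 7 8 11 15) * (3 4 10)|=10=|(0 4 10 7 8 11 5 12 1 15)|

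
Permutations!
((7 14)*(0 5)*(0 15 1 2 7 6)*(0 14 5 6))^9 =((0 6 14)(1 2 7 5 15))^9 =(1 15 5 7 2)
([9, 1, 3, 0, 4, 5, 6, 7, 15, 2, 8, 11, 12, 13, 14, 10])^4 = [0, 1, 2, 3, 4, 5, 6, 7, 15, 9, 8, 11, 12, 13, 14, 10]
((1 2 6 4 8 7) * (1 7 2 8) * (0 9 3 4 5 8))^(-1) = ((0 9 3 4 1)(2 6 5 8))^(-1) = (0 1 4 3 9)(2 8 5 6)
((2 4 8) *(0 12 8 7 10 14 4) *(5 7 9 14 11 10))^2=((0 12 8 2)(4 9 14)(5 7)(10 11))^2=(0 8)(2 12)(4 14 9)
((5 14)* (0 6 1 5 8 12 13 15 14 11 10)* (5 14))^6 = ((0 6 1 14 8 12 13 15 5 11 10))^6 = (0 13 6 15 1 5 14 11 8 10 12)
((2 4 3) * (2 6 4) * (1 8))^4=((1 8)(3 6 4))^4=(8)(3 6 4)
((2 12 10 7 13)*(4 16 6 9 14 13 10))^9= ((2 12 4 16 6 9 14 13)(7 10))^9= (2 12 4 16 6 9 14 13)(7 10)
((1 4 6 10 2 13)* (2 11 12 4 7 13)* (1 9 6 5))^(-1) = ((1 7 13 9 6 10 11 12 4 5))^(-1) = (1 5 4 12 11 10 6 9 13 7)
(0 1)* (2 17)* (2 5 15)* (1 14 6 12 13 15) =[14, 0, 17, 3, 4, 1, 12, 7, 8, 9, 10, 11, 13, 15, 6, 2, 16, 5] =(0 14 6 12 13 15 2 17 5 1)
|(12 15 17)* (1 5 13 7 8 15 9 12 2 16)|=18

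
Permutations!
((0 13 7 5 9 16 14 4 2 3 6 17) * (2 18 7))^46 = ((0 13 2 3 6 17)(4 18 7 5 9 16 14))^46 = (0 6 2)(3 13 17)(4 9 18 16 7 14 5)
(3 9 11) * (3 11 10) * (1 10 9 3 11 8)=(1 10 11 8)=[0, 10, 2, 3, 4, 5, 6, 7, 1, 9, 11, 8]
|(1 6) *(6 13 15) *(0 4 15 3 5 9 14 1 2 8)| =6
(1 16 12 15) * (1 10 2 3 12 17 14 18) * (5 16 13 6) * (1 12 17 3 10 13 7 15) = (1 7 15 13 6 5 16 3 17 14 18 12)(2 10) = [0, 7, 10, 17, 4, 16, 5, 15, 8, 9, 2, 11, 1, 6, 18, 13, 3, 14, 12]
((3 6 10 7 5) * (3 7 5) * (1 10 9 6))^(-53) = ((1 10 5 7 3)(6 9))^(-53) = (1 5 3 10 7)(6 9)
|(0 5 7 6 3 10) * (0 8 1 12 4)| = |(0 5 7 6 3 10 8 1 12 4)| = 10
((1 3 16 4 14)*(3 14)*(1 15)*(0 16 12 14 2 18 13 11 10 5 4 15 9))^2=(0 15 2 13 10 4 12 9 16 1 18 11 5 3 14)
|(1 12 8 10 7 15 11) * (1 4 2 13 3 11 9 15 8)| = 30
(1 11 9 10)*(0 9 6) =[9, 11, 2, 3, 4, 5, 0, 7, 8, 10, 1, 6] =(0 9 10 1 11 6)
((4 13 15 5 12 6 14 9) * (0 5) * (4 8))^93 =(0 6 8 15 12 9 13 5 14 4)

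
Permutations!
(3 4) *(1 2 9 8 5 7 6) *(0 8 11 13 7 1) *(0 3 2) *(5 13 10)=(0 8 13 7 6 3 4 2 9 11 10 5 1)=[8, 0, 9, 4, 2, 1, 3, 6, 13, 11, 5, 10, 12, 7]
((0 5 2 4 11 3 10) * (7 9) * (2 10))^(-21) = ((0 5 10)(2 4 11 3)(7 9))^(-21) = (2 3 11 4)(7 9)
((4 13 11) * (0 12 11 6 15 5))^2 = ((0 12 11 4 13 6 15 5))^2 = (0 11 13 15)(4 6 5 12)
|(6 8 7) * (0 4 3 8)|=|(0 4 3 8 7 6)|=6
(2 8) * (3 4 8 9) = [0, 1, 9, 4, 8, 5, 6, 7, 2, 3] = (2 9 3 4 8)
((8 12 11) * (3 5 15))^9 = (15)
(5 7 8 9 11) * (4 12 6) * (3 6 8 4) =(3 6)(4 12 8 9 11 5 7) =[0, 1, 2, 6, 12, 7, 3, 4, 9, 11, 10, 5, 8]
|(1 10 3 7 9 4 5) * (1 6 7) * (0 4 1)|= |(0 4 5 6 7 9 1 10 3)|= 9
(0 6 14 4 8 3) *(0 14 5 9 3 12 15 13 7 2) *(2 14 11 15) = [6, 1, 0, 11, 8, 9, 5, 14, 12, 3, 10, 15, 2, 7, 4, 13] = (0 6 5 9 3 11 15 13 7 14 4 8 12 2)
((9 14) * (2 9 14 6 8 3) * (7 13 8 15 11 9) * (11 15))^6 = (15)(2 7 13 8 3)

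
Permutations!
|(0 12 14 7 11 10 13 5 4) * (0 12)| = 8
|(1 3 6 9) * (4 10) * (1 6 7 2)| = |(1 3 7 2)(4 10)(6 9)| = 4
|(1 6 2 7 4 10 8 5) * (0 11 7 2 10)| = |(0 11 7 4)(1 6 10 8 5)| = 20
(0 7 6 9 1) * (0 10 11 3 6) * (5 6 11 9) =(0 7)(1 10 9)(3 11)(5 6) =[7, 10, 2, 11, 4, 6, 5, 0, 8, 1, 9, 3]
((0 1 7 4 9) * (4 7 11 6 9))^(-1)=((0 1 11 6 9))^(-1)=(0 9 6 11 1)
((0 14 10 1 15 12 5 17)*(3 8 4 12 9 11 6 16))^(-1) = ((0 14 10 1 15 9 11 6 16 3 8 4 12 5 17))^(-1) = (0 17 5 12 4 8 3 16 6 11 9 15 1 10 14)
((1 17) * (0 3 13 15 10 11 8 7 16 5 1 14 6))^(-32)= (0 1 8 13 14 16 10)(3 17 7 15 6 5 11)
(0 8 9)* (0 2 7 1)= (0 8 9 2 7 1)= [8, 0, 7, 3, 4, 5, 6, 1, 9, 2]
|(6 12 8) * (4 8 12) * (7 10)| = |(12)(4 8 6)(7 10)| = 6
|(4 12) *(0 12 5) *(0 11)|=|(0 12 4 5 11)|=5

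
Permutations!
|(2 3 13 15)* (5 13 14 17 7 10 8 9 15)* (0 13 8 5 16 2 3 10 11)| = |(0 13 16 2 10 5 8 9 15 3 14 17 7 11)| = 14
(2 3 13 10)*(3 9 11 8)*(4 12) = (2 9 11 8 3 13 10)(4 12) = [0, 1, 9, 13, 12, 5, 6, 7, 3, 11, 2, 8, 4, 10]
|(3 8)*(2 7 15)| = 6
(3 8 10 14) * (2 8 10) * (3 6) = (2 8)(3 10 14 6) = [0, 1, 8, 10, 4, 5, 3, 7, 2, 9, 14, 11, 12, 13, 6]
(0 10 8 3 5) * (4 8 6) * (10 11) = [11, 1, 2, 5, 8, 0, 4, 7, 3, 9, 6, 10] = (0 11 10 6 4 8 3 5)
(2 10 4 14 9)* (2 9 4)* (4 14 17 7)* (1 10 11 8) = [0, 10, 11, 3, 17, 5, 6, 4, 1, 9, 2, 8, 12, 13, 14, 15, 16, 7] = (1 10 2 11 8)(4 17 7)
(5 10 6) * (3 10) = [0, 1, 2, 10, 4, 3, 5, 7, 8, 9, 6] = (3 10 6 5)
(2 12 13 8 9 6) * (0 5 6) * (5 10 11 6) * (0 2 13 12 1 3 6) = (0 10 11)(1 3 6 13 8 9 2) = [10, 3, 1, 6, 4, 5, 13, 7, 9, 2, 11, 0, 12, 8]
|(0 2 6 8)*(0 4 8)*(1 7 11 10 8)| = 6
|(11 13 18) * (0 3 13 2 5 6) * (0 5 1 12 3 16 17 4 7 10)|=|(0 16 17 4 7 10)(1 12 3 13 18 11 2)(5 6)|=42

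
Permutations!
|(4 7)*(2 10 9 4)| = |(2 10 9 4 7)| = 5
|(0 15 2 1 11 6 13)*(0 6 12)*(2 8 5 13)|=10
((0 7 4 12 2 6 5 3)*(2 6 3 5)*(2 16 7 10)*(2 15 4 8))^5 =(0 6 3 12 2 4 8 15 7 10 16)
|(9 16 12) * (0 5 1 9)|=6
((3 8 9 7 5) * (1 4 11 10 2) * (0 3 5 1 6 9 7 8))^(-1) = (0 3)(1 7 8 9 6 2 10 11 4) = ((0 3)(1 4 11 10 2 6 9 8 7))^(-1)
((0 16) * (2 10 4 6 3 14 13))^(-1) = ((0 16)(2 10 4 6 3 14 13))^(-1) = (0 16)(2 13 14 3 6 4 10)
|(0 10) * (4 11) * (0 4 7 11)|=6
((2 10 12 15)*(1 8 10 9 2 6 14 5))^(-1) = ((1 8 10 12 15 6 14 5)(2 9))^(-1) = (1 5 14 6 15 12 10 8)(2 9)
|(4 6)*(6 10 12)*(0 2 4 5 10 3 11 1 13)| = 28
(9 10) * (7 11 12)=(7 11 12)(9 10)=[0, 1, 2, 3, 4, 5, 6, 11, 8, 10, 9, 12, 7]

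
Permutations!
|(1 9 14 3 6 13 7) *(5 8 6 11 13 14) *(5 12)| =11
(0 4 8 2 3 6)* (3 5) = (0 4 8 2 5 3 6) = [4, 1, 5, 6, 8, 3, 0, 7, 2]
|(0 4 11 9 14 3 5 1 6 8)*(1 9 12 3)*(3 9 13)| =9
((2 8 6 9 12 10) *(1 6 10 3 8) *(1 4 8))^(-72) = ((1 6 9 12 3)(2 4 8 10))^(-72) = (1 12 6 3 9)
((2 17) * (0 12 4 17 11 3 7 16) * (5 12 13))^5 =(0 17 16 4 7 12 3 5 11 13 2)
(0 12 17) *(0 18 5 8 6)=(0 12 17 18 5 8 6)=[12, 1, 2, 3, 4, 8, 0, 7, 6, 9, 10, 11, 17, 13, 14, 15, 16, 18, 5]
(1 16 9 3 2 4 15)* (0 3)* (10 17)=(0 3 2 4 15 1 16 9)(10 17)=[3, 16, 4, 2, 15, 5, 6, 7, 8, 0, 17, 11, 12, 13, 14, 1, 9, 10]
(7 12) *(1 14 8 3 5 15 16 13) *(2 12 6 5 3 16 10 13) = (1 14 8 16 2 12 7 6 5 15 10 13) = [0, 14, 12, 3, 4, 15, 5, 6, 16, 9, 13, 11, 7, 1, 8, 10, 2]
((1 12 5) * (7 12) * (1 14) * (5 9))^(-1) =(1 14 5 9 12 7)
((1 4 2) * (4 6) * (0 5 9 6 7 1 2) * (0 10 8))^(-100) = ((0 5 9 6 4 10 8)(1 7))^(-100) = (0 10 6 5 8 4 9)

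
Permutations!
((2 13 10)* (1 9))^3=((1 9)(2 13 10))^3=(13)(1 9)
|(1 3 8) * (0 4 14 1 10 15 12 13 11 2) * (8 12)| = |(0 4 14 1 3 12 13 11 2)(8 10 15)| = 9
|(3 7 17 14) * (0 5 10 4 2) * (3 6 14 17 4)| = |(17)(0 5 10 3 7 4 2)(6 14)| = 14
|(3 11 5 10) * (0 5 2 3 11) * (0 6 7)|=8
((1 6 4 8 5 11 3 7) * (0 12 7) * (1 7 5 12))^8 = ((0 1 6 4 8 12 5 11 3))^8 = (0 3 11 5 12 8 4 6 1)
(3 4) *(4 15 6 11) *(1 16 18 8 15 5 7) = (1 16 18 8 15 6 11 4 3 5 7) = [0, 16, 2, 5, 3, 7, 11, 1, 15, 9, 10, 4, 12, 13, 14, 6, 18, 17, 8]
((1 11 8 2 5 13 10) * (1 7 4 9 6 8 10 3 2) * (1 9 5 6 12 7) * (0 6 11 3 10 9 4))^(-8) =((0 6 8 4 5 13 10 1 3 2 11 9 12 7))^(-8) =(0 10 12 5 11 8 3)(1 7 13 9 4 2 6)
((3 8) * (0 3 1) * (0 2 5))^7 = ((0 3 8 1 2 5))^7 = (0 3 8 1 2 5)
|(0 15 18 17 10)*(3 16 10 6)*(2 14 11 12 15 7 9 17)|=|(0 7 9 17 6 3 16 10)(2 14 11 12 15 18)|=24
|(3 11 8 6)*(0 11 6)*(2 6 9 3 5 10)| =12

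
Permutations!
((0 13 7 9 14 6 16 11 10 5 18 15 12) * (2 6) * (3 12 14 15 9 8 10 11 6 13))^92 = ((0 3 12)(2 13 7 8 10 5 18 9 15 14)(6 16))^92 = (0 12 3)(2 7 10 18 15)(5 9 14 13 8)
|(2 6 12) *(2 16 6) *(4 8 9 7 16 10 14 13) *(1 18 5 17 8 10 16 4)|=|(1 18 5 17 8 9 7 4 10 14 13)(6 12 16)|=33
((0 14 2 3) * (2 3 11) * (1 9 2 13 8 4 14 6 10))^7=(0 13 10 4 9 3 11 6 8 1 14 2)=((0 6 10 1 9 2 11 13 8 4 14 3))^7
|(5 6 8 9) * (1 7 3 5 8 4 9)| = |(1 7 3 5 6 4 9 8)| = 8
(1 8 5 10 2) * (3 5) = [0, 8, 1, 5, 4, 10, 6, 7, 3, 9, 2] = (1 8 3 5 10 2)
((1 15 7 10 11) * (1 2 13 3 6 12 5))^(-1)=((1 15 7 10 11 2 13 3 6 12 5))^(-1)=(1 5 12 6 3 13 2 11 10 7 15)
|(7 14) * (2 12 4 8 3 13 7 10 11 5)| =11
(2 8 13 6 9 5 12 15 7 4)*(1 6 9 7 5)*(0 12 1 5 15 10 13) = (15)(0 12 10 13 9 5 1 6 7 4 2 8) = [12, 6, 8, 3, 2, 1, 7, 4, 0, 5, 13, 11, 10, 9, 14, 15]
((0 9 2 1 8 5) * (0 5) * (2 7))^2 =((0 9 7 2 1 8))^2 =(0 7 1)(2 8 9)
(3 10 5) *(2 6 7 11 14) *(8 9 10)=(2 6 7 11 14)(3 8 9 10 5)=[0, 1, 6, 8, 4, 3, 7, 11, 9, 10, 5, 14, 12, 13, 2]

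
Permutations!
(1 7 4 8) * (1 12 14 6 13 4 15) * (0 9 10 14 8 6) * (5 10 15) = (0 9 15 1 7 5 10 14)(4 6 13)(8 12) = [9, 7, 2, 3, 6, 10, 13, 5, 12, 15, 14, 11, 8, 4, 0, 1]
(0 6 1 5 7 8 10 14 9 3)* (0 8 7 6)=(1 5 6)(3 8 10 14 9)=[0, 5, 2, 8, 4, 6, 1, 7, 10, 3, 14, 11, 12, 13, 9]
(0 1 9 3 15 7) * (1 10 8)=(0 10 8 1 9 3 15 7)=[10, 9, 2, 15, 4, 5, 6, 0, 1, 3, 8, 11, 12, 13, 14, 7]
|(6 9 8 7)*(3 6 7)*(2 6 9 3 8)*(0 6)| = 5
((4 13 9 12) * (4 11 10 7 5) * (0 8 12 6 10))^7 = ((0 8 12 11)(4 13 9 6 10 7 5))^7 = (13)(0 11 12 8)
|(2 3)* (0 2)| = 3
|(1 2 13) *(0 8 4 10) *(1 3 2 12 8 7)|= |(0 7 1 12 8 4 10)(2 13 3)|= 21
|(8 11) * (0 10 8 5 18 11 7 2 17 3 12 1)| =9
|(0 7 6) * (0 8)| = |(0 7 6 8)| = 4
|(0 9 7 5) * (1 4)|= |(0 9 7 5)(1 4)|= 4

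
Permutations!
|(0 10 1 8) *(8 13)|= 5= |(0 10 1 13 8)|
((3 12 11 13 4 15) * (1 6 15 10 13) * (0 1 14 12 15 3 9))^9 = ((0 1 6 3 15 9)(4 10 13)(11 14 12))^9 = (0 3)(1 15)(6 9)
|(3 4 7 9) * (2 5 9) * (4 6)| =|(2 5 9 3 6 4 7)| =7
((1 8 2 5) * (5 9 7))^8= ((1 8 2 9 7 5))^8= (1 2 7)(5 8 9)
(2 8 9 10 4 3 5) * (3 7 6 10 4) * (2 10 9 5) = [0, 1, 8, 2, 7, 10, 9, 6, 5, 4, 3] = (2 8 5 10 3)(4 7 6 9)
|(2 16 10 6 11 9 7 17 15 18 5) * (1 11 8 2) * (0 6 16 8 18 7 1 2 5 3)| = 12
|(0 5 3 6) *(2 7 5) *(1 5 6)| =12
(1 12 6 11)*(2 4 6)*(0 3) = (0 3)(1 12 2 4 6 11) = [3, 12, 4, 0, 6, 5, 11, 7, 8, 9, 10, 1, 2]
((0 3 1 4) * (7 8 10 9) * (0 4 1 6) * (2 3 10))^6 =(0 3 8 9)(2 7 10 6)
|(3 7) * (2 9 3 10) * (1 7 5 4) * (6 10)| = |(1 7 6 10 2 9 3 5 4)| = 9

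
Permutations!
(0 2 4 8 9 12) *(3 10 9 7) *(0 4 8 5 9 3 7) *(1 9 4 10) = [2, 9, 8, 1, 5, 4, 6, 7, 0, 12, 3, 11, 10] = (0 2 8)(1 9 12 10 3)(4 5)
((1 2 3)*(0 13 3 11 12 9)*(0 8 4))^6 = (0 12 3 8 2)(1 4 11 13 9)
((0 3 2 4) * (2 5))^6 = (0 3 5 2 4) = ((0 3 5 2 4))^6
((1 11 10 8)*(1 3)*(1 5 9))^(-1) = (1 9 5 3 8 10 11)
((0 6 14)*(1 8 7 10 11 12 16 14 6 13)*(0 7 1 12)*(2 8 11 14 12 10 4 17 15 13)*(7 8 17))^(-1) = (0 11 1 8 14 10 13 15 17 2)(4 7)(12 16)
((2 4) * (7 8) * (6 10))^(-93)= (2 4)(6 10)(7 8)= ((2 4)(6 10)(7 8))^(-93)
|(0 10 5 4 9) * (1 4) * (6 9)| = |(0 10 5 1 4 6 9)| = 7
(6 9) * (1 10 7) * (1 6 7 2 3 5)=(1 10 2 3 5)(6 9 7)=[0, 10, 3, 5, 4, 1, 9, 6, 8, 7, 2]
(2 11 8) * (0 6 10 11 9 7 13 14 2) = [6, 1, 9, 3, 4, 5, 10, 13, 0, 7, 11, 8, 12, 14, 2] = (0 6 10 11 8)(2 9 7 13 14)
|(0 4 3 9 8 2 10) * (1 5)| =14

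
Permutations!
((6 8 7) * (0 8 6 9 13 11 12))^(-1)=((0 8 7 9 13 11 12))^(-1)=(0 12 11 13 9 7 8)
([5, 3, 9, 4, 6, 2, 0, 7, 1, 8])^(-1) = (0 6 4 3 1 8 9 2 5)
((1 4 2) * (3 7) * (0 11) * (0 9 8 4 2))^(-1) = (0 4 8 9 11)(1 2)(3 7)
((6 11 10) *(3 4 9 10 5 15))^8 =(15)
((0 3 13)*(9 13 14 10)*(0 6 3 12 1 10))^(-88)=(0 1 9 6 14 12 10 13 3)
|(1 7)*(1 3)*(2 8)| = 6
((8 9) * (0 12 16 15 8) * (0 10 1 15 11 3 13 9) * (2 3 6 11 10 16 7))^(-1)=(0 8 15 1 10 16 9 13 3 2 7 12)(6 11)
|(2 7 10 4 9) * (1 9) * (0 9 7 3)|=4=|(0 9 2 3)(1 7 10 4)|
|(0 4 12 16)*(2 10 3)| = |(0 4 12 16)(2 10 3)| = 12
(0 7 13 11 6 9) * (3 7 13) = (0 13 11 6 9)(3 7) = [13, 1, 2, 7, 4, 5, 9, 3, 8, 0, 10, 6, 12, 11]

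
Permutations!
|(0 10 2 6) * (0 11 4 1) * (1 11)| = 10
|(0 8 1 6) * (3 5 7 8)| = |(0 3 5 7 8 1 6)| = 7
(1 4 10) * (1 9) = [0, 4, 2, 3, 10, 5, 6, 7, 8, 1, 9] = (1 4 10 9)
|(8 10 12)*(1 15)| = |(1 15)(8 10 12)| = 6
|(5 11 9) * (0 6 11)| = 5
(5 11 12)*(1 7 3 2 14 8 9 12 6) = (1 7 3 2 14 8 9 12 5 11 6) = [0, 7, 14, 2, 4, 11, 1, 3, 9, 12, 10, 6, 5, 13, 8]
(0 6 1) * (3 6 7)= (0 7 3 6 1)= [7, 0, 2, 6, 4, 5, 1, 3]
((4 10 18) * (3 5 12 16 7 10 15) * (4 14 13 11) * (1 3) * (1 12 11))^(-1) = (1 13 14 18 10 7 16 12 15 4 11 5 3)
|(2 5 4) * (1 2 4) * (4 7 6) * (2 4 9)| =|(1 4 7 6 9 2 5)| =7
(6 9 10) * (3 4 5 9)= (3 4 5 9 10 6)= [0, 1, 2, 4, 5, 9, 3, 7, 8, 10, 6]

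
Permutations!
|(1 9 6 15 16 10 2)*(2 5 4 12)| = |(1 9 6 15 16 10 5 4 12 2)| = 10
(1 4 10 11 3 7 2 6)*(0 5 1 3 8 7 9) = (0 5 1 4 10 11 8 7 2 6 3 9) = [5, 4, 6, 9, 10, 1, 3, 2, 7, 0, 11, 8]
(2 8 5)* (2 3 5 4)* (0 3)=(0 3 5)(2 8 4)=[3, 1, 8, 5, 2, 0, 6, 7, 4]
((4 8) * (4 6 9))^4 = (9)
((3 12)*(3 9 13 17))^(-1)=(3 17 13 9 12)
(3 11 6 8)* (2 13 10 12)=(2 13 10 12)(3 11 6 8)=[0, 1, 13, 11, 4, 5, 8, 7, 3, 9, 12, 6, 2, 10]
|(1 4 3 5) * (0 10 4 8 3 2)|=4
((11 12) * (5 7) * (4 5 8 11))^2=(4 7 11)(5 8 12)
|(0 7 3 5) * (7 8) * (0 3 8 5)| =6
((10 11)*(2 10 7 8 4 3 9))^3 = (2 7 3 10 8 9 11 4)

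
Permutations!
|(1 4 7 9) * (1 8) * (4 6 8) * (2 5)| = 6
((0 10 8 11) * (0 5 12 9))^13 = (0 9 12 5 11 8 10)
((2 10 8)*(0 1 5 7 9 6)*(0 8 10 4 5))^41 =((10)(0 1)(2 4 5 7 9 6 8))^41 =(10)(0 1)(2 8 6 9 7 5 4)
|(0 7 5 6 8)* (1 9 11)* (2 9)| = |(0 7 5 6 8)(1 2 9 11)| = 20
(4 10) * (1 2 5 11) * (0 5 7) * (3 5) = (0 3 5 11 1 2 7)(4 10) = [3, 2, 7, 5, 10, 11, 6, 0, 8, 9, 4, 1]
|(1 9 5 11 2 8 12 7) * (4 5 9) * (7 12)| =7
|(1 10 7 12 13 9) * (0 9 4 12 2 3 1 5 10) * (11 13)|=|(0 9 5 10 7 2 3 1)(4 12 11 13)|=8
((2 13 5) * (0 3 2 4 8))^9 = (0 2 5 8 3 13 4)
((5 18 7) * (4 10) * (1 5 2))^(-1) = ((1 5 18 7 2)(4 10))^(-1) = (1 2 7 18 5)(4 10)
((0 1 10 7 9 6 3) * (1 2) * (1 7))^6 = (10)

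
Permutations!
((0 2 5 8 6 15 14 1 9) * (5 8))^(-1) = (0 9 1 14 15 6 8 2)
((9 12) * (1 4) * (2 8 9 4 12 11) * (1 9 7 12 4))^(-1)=((1 4 9 11 2 8 7 12))^(-1)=(1 12 7 8 2 11 9 4)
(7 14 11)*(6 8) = (6 8)(7 14 11) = [0, 1, 2, 3, 4, 5, 8, 14, 6, 9, 10, 7, 12, 13, 11]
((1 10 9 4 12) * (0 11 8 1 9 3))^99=((0 11 8 1 10 3)(4 12 9))^99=(12)(0 1)(3 8)(10 11)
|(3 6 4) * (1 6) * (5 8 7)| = 12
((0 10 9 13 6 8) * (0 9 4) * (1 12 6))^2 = ((0 10 4)(1 12 6 8 9 13))^2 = (0 4 10)(1 6 9)(8 13 12)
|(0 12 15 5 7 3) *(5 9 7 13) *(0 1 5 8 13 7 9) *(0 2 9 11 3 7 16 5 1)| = 14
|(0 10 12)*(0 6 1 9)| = 6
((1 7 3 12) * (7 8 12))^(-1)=(1 12 8)(3 7)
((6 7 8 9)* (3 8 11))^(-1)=((3 8 9 6 7 11))^(-1)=(3 11 7 6 9 8)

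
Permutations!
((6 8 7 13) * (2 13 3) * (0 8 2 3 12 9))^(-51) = (13)(0 9 12 7 8)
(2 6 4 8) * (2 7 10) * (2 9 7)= (2 6 4 8)(7 10 9)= [0, 1, 6, 3, 8, 5, 4, 10, 2, 7, 9]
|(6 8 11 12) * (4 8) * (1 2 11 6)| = 12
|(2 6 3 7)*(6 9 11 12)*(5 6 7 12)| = |(2 9 11 5 6 3 12 7)| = 8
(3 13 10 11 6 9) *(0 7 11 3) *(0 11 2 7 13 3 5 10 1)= (0 13 1)(2 7)(5 10)(6 9 11)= [13, 0, 7, 3, 4, 10, 9, 2, 8, 11, 5, 6, 12, 1]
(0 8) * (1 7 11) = (0 8)(1 7 11) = [8, 7, 2, 3, 4, 5, 6, 11, 0, 9, 10, 1]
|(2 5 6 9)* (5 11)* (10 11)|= 6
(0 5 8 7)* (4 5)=[4, 1, 2, 3, 5, 8, 6, 0, 7]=(0 4 5 8 7)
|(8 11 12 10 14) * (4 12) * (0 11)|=7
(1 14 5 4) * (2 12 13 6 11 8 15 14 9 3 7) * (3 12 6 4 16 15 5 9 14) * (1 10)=[0, 14, 6, 7, 10, 16, 11, 2, 5, 12, 1, 8, 13, 4, 9, 3, 15]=(1 14 9 12 13 4 10)(2 6 11 8 5 16 15 3 7)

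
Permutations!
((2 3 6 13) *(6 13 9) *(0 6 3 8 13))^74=((0 6 9 3)(2 8 13))^74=(0 9)(2 13 8)(3 6)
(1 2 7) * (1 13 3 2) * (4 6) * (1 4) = [0, 4, 7, 2, 6, 5, 1, 13, 8, 9, 10, 11, 12, 3] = (1 4 6)(2 7 13 3)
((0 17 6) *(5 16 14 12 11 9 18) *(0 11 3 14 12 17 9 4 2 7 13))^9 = (0 6 5 2 3)(4 12 13 17 18)(7 14 9 11 16)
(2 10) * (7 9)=(2 10)(7 9)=[0, 1, 10, 3, 4, 5, 6, 9, 8, 7, 2]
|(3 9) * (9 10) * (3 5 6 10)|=4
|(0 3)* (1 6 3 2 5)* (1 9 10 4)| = 9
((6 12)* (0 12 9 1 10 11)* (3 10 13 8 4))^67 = (0 12 6 9 1 13 8 4 3 10 11)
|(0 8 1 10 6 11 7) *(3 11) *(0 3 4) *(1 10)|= 15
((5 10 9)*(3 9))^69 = (3 9 5 10)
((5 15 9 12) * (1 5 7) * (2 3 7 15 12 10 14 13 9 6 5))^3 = (1 7 3 2)(5 6 15 12)(9 13 14 10)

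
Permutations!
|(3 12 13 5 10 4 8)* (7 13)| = |(3 12 7 13 5 10 4 8)| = 8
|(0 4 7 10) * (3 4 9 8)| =|(0 9 8 3 4 7 10)| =7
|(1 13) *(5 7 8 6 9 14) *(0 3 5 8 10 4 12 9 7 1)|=|(0 3 5 1 13)(4 12 9 14 8 6 7 10)|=40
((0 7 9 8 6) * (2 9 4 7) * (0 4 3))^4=(0 6)(2 4)(3 8)(7 9)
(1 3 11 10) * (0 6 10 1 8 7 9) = (0 6 10 8 7 9)(1 3 11) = [6, 3, 2, 11, 4, 5, 10, 9, 7, 0, 8, 1]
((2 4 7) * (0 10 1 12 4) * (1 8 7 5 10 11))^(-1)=((0 11 1 12 4 5 10 8 7 2))^(-1)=(0 2 7 8 10 5 4 12 1 11)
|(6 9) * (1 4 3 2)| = 4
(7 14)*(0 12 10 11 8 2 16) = (0 12 10 11 8 2 16)(7 14) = [12, 1, 16, 3, 4, 5, 6, 14, 2, 9, 11, 8, 10, 13, 7, 15, 0]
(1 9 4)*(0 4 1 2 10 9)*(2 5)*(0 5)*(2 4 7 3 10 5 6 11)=[7, 6, 5, 10, 0, 4, 11, 3, 8, 1, 9, 2]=(0 7 3 10 9 1 6 11 2 5 4)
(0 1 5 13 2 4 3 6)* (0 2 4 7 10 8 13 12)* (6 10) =(0 1 5 12)(2 7 6)(3 10 8 13 4) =[1, 5, 7, 10, 3, 12, 2, 6, 13, 9, 8, 11, 0, 4]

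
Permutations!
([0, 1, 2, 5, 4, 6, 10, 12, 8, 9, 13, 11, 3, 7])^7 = [0, 1, 2, 3, 4, 5, 6, 7, 8, 9, 10, 11, 12, 13]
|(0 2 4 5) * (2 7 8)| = |(0 7 8 2 4 5)| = 6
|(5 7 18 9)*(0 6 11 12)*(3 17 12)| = 12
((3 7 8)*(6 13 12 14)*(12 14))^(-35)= (3 7 8)(6 13 14)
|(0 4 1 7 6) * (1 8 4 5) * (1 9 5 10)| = 10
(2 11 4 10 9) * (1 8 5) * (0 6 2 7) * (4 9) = [6, 8, 11, 3, 10, 1, 2, 0, 5, 7, 4, 9] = (0 6 2 11 9 7)(1 8 5)(4 10)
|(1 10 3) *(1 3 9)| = 3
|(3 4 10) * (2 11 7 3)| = |(2 11 7 3 4 10)| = 6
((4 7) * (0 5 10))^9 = (10)(4 7)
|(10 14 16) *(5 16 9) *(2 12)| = 10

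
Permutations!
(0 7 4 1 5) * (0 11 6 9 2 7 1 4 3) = (0 1 5 11 6 9 2 7 3) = [1, 5, 7, 0, 4, 11, 9, 3, 8, 2, 10, 6]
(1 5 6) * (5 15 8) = (1 15 8 5 6) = [0, 15, 2, 3, 4, 6, 1, 7, 5, 9, 10, 11, 12, 13, 14, 8]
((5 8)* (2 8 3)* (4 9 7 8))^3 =(2 7 3 9 5 4 8)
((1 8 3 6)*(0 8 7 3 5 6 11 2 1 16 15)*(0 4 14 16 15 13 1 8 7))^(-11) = (0 11 5 4 13 7 2 6 14 1 3 8 15 16)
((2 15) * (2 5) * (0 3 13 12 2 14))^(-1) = ((0 3 13 12 2 15 5 14))^(-1) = (0 14 5 15 2 12 13 3)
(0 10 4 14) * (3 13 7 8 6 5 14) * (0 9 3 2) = [10, 1, 0, 13, 2, 14, 5, 8, 6, 3, 4, 11, 12, 7, 9] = (0 10 4 2)(3 13 7 8 6 5 14 9)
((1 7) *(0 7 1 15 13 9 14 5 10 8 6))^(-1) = (0 6 8 10 5 14 9 13 15 7)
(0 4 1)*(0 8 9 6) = (0 4 1 8 9 6) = [4, 8, 2, 3, 1, 5, 0, 7, 9, 6]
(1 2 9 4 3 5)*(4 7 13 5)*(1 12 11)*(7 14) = [0, 2, 9, 4, 3, 12, 6, 13, 8, 14, 10, 1, 11, 5, 7] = (1 2 9 14 7 13 5 12 11)(3 4)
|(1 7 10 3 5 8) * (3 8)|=|(1 7 10 8)(3 5)|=4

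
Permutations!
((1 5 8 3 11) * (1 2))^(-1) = ((1 5 8 3 11 2))^(-1) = (1 2 11 3 8 5)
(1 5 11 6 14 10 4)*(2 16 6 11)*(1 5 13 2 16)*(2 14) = [0, 13, 1, 3, 5, 16, 2, 7, 8, 9, 4, 11, 12, 14, 10, 15, 6] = (1 13 14 10 4 5 16 6 2)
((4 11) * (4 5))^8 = (4 5 11)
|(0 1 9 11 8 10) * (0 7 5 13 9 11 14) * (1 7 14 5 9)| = 10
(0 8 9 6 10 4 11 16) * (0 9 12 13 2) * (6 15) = (0 8 12 13 2)(4 11 16 9 15 6 10) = [8, 1, 0, 3, 11, 5, 10, 7, 12, 15, 4, 16, 13, 2, 14, 6, 9]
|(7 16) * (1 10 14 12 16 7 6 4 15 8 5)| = 10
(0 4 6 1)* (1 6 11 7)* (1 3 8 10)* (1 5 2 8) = (0 4 11 7 3 1)(2 8 10 5) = [4, 0, 8, 1, 11, 2, 6, 3, 10, 9, 5, 7]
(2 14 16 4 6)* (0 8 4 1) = (0 8 4 6 2 14 16 1) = [8, 0, 14, 3, 6, 5, 2, 7, 4, 9, 10, 11, 12, 13, 16, 15, 1]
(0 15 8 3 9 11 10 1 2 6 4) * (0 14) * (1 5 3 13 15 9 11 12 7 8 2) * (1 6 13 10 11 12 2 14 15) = (0 9 2 13 1 6 4 15 14)(3 12 7 8 10 5) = [9, 6, 13, 12, 15, 3, 4, 8, 10, 2, 5, 11, 7, 1, 0, 14]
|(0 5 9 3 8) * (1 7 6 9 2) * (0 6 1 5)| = |(1 7)(2 5)(3 8 6 9)| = 4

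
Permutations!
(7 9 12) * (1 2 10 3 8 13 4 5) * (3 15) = (1 2 10 15 3 8 13 4 5)(7 9 12) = [0, 2, 10, 8, 5, 1, 6, 9, 13, 12, 15, 11, 7, 4, 14, 3]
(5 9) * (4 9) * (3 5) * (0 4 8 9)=(0 4)(3 5 8 9)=[4, 1, 2, 5, 0, 8, 6, 7, 9, 3]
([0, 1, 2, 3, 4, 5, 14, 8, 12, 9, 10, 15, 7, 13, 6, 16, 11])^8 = [0, 1, 2, 3, 4, 5, 6, 12, 7, 9, 10, 16, 8, 13, 14, 11, 15]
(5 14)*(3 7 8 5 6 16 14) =(3 7 8 5)(6 16 14) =[0, 1, 2, 7, 4, 3, 16, 8, 5, 9, 10, 11, 12, 13, 6, 15, 14]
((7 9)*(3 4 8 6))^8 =(9)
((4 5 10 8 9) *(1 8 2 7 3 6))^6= (1 2 9 3 5)(4 6 10 8 7)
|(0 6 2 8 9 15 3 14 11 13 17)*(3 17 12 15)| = 12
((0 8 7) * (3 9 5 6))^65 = (0 7 8)(3 9 5 6)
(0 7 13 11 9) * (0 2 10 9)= (0 7 13 11)(2 10 9)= [7, 1, 10, 3, 4, 5, 6, 13, 8, 2, 9, 0, 12, 11]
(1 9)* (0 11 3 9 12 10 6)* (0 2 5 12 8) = (0 11 3 9 1 8)(2 5 12 10 6) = [11, 8, 5, 9, 4, 12, 2, 7, 0, 1, 6, 3, 10]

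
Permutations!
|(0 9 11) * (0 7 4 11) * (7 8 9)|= |(0 7 4 11 8 9)|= 6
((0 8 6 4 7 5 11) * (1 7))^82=((0 8 6 4 1 7 5 11))^82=(0 6 1 5)(4 7 11 8)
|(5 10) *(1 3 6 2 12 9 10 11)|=|(1 3 6 2 12 9 10 5 11)|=9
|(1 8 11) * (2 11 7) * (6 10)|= |(1 8 7 2 11)(6 10)|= 10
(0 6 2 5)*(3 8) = [6, 1, 5, 8, 4, 0, 2, 7, 3] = (0 6 2 5)(3 8)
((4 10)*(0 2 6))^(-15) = ((0 2 6)(4 10))^(-15) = (4 10)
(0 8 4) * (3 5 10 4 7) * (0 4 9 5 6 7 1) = (0 8 1)(3 6 7)(5 10 9) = [8, 0, 2, 6, 4, 10, 7, 3, 1, 5, 9]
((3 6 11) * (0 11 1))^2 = (0 3 1 11 6)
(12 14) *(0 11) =[11, 1, 2, 3, 4, 5, 6, 7, 8, 9, 10, 0, 14, 13, 12] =(0 11)(12 14)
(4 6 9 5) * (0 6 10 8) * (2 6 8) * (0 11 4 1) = (0 8 11 4 10 2 6 9 5 1) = [8, 0, 6, 3, 10, 1, 9, 7, 11, 5, 2, 4]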